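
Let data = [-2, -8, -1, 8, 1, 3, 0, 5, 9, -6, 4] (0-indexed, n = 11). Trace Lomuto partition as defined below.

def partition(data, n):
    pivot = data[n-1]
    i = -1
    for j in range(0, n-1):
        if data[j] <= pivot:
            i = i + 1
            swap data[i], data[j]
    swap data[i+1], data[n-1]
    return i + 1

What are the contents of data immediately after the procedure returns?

pivot=4, i=-1
j=0: -2≤4, i=0, swap(0,0) ⇒ [-2, -8, -1, 8, 1, 3, 0, 5, 9, -6, 4]
j=1: -8≤4, i=1, swap(1,1) ⇒ [-2, -8, -1, 8, 1, 3, 0, 5, 9, -6, 4]
j=2: -1≤4, i=2, swap(2,2) ⇒ [-2, -8, -1, 8, 1, 3, 0, 5, 9, -6, 4]
j=3: 8>4, skip
j=4: 1≤4, i=3, swap(3,4) ⇒ [-2, -8, -1, 1, 8, 3, 0, 5, 9, -6, 4]
j=5: 3≤4, i=4, swap(4,5) ⇒ [-2, -8, -1, 1, 3, 8, 0, 5, 9, -6, 4]
j=6: 0≤4, i=5, swap(5,6) ⇒ [-2, -8, -1, 1, 3, 0, 8, 5, 9, -6, 4]
j=7: 5>4, skip
j=8: 9>4, skip
j=9: -6≤4, i=6, swap(6,9) ⇒ [-2, -8, -1, 1, 3, 0, -6, 5, 9, 8, 4]
swap(7,10) ⇒ [-2, -8, -1, 1, 3, 0, -6, 4, 9, 8, 5]; return 7

[-2, -8, -1, 1, 3, 0, -6, 4, 9, 8, 5]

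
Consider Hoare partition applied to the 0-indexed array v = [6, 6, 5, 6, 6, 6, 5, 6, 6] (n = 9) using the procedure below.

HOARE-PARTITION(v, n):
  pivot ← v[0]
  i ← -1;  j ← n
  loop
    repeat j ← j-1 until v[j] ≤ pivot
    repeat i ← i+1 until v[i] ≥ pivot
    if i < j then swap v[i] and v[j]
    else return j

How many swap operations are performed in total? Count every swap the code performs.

pivot = v[0] = 6; i = -1, j = 9
j→8 (v[8]=6≤6), i→0 (v[0]=6≥6); i<j, swap → [6, 6, 5, 6, 6, 6, 5, 6, 6]
j→7 (v[7]=6≤6), i→1 (v[1]=6≥6); i<j, swap → [6, 6, 5, 6, 6, 6, 5, 6, 6]
j→6 (v[6]=5≤6), i→3 (v[3]=6≥6); i<j, swap → [6, 6, 5, 5, 6, 6, 6, 6, 6]
j→5 (v[5]=6≤6), i→4 (v[4]=6≥6); i<j, swap → [6, 6, 5, 5, 6, 6, 6, 6, 6]
j→4, i→5; i≥j, return j=4. v = [6, 6, 5, 5, 6, 6, 6, 6, 6]

4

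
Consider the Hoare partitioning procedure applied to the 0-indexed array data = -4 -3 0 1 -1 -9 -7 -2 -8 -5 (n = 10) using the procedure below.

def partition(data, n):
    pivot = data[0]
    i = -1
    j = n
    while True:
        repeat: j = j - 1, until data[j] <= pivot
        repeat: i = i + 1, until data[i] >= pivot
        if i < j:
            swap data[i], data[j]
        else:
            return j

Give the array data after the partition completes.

-5 -8 -7 -9 -1 1 0 -2 -3 -4

pivot = data[0] = -4; i = -1, j = 10
j→9 (data[9]=-5≤-4), i→0 (data[0]=-4≥-4); i<j, swap → -5 -3 0 1 -1 -9 -7 -2 -8 -4
j→8 (data[8]=-8≤-4), i→1 (data[1]=-3≥-4); i<j, swap → -5 -8 0 1 -1 -9 -7 -2 -3 -4
j→6 (data[6]=-7≤-4), i→2 (data[2]=0≥-4); i<j, swap → -5 -8 -7 1 -1 -9 0 -2 -3 -4
j→5 (data[5]=-9≤-4), i→3 (data[3]=1≥-4); i<j, swap → -5 -8 -7 -9 -1 1 0 -2 -3 -4
j→3, i→4; i≥j, return j=3. data = -5 -8 -7 -9 -1 1 0 -2 -3 -4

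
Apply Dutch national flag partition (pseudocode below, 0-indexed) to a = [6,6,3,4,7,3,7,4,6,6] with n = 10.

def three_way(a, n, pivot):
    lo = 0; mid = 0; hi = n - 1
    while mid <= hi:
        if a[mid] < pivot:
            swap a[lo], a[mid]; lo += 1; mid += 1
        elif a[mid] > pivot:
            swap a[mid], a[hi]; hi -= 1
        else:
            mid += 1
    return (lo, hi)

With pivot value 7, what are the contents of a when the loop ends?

[6,6,3,4,3,4,6,6,7,7]

lo=0 mid=0 hi=9
6<7: swap(0,0), lo=1 mid=1 ⇒ [6,6,3,4,7,3,7,4,6,6]
6<7: swap(1,1), lo=2 mid=2 ⇒ [6,6,3,4,7,3,7,4,6,6]
3<7: swap(2,2), lo=3 mid=3 ⇒ [6,6,3,4,7,3,7,4,6,6]
4<7: swap(3,3), lo=4 mid=4 ⇒ [6,6,3,4,7,3,7,4,6,6]
7=7: mid=5
3<7: swap(4,5), lo=5 mid=6 ⇒ [6,6,3,4,3,7,7,4,6,6]
7=7: mid=7
4<7: swap(5,7), lo=6 mid=8 ⇒ [6,6,3,4,3,4,7,7,6,6]
6<7: swap(6,8), lo=7 mid=9 ⇒ [6,6,3,4,3,4,6,7,7,6]
6<7: swap(7,9), lo=8 mid=10 ⇒ [6,6,3,4,3,4,6,6,7,7]
done. lo=8 hi=9; a=[6,6,3,4,3,4,6,6,7,7]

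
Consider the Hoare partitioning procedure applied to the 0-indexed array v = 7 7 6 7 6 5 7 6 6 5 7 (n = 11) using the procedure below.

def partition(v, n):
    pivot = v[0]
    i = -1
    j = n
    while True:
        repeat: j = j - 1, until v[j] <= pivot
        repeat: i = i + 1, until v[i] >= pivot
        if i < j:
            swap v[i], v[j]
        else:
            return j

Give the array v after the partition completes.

7 5 6 6 6 5 6 7 7 7 7

pivot = v[0] = 7; i = -1, j = 11
j→10 (v[10]=7≤7), i→0 (v[0]=7≥7); i<j, swap → 7 7 6 7 6 5 7 6 6 5 7
j→9 (v[9]=5≤7), i→1 (v[1]=7≥7); i<j, swap → 7 5 6 7 6 5 7 6 6 7 7
j→8 (v[8]=6≤7), i→3 (v[3]=7≥7); i<j, swap → 7 5 6 6 6 5 7 6 7 7 7
j→7 (v[7]=6≤7), i→6 (v[6]=7≥7); i<j, swap → 7 5 6 6 6 5 6 7 7 7 7
j→6, i→7; i≥j, return j=6. v = 7 5 6 6 6 5 6 7 7 7 7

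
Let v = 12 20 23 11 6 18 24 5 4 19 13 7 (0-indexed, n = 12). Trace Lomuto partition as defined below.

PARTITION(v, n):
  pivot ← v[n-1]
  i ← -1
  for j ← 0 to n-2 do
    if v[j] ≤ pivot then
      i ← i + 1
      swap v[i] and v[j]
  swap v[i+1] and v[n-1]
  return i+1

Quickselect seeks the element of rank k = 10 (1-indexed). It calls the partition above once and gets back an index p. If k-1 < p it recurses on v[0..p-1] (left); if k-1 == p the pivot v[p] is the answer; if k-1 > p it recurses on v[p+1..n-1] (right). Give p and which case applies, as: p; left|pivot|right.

pivot=7, i=-1
j=0: 12>7, skip
j=1: 20>7, skip
j=2: 23>7, skip
j=3: 11>7, skip
j=4: 6≤7, i=0, swap(0,4) ⇒ 6 20 23 11 12 18 24 5 4 19 13 7
j=5: 18>7, skip
j=6: 24>7, skip
j=7: 5≤7, i=1, swap(1,7) ⇒ 6 5 23 11 12 18 24 20 4 19 13 7
j=8: 4≤7, i=2, swap(2,8) ⇒ 6 5 4 11 12 18 24 20 23 19 13 7
j=9: 19>7, skip
j=10: 13>7, skip
swap(3,11) ⇒ 6 5 4 7 12 18 24 20 23 19 13 11; return 3
p = 3; k-1 = 9 > 3 ⇒ right

3; right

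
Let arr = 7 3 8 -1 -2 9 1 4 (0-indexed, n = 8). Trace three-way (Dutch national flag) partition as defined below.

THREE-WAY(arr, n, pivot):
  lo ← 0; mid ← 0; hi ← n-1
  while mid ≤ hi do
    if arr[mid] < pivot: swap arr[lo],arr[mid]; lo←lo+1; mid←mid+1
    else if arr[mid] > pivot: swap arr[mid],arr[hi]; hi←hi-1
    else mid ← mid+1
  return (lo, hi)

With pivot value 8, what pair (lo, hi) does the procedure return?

pivot = 8; lo=0, mid=0, hi=7
arr[mid]=7<8: swap arr[0],arr[0]; lo=1,mid=1 → 7 3 8 -1 -2 9 1 4
arr[mid]=3<8: swap arr[1],arr[1]; lo=2,mid=2 → 7 3 8 -1 -2 9 1 4
arr[mid]=8=8: mid=3
arr[mid]=-1<8: swap arr[2],arr[3]; lo=3,mid=4 → 7 3 -1 8 -2 9 1 4
arr[mid]=-2<8: swap arr[3],arr[4]; lo=4,mid=5 → 7 3 -1 -2 8 9 1 4
arr[mid]=9>8: swap arr[5],arr[7]; hi=6 → 7 3 -1 -2 8 4 1 9
arr[mid]=4<8: swap arr[4],arr[5]; lo=5,mid=6 → 7 3 -1 -2 4 8 1 9
arr[mid]=1<8: swap arr[5],arr[6]; lo=6,mid=7 → 7 3 -1 -2 4 1 8 9
end: lo=6, hi=6; arr = 7 3 -1 -2 4 1 8 9

(6, 6)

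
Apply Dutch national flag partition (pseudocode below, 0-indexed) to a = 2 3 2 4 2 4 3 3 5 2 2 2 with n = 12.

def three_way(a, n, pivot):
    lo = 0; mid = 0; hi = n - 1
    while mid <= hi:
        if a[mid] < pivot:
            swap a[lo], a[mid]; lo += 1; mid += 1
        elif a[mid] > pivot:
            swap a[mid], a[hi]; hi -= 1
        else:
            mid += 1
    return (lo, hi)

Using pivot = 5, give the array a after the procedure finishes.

2 3 2 4 2 4 3 3 2 2 2 5

pivot = 5; lo=0, mid=0, hi=11
a[mid]=2<5: swap a[0],a[0]; lo=1,mid=1 → 2 3 2 4 2 4 3 3 5 2 2 2
a[mid]=3<5: swap a[1],a[1]; lo=2,mid=2 → 2 3 2 4 2 4 3 3 5 2 2 2
a[mid]=2<5: swap a[2],a[2]; lo=3,mid=3 → 2 3 2 4 2 4 3 3 5 2 2 2
a[mid]=4<5: swap a[3],a[3]; lo=4,mid=4 → 2 3 2 4 2 4 3 3 5 2 2 2
a[mid]=2<5: swap a[4],a[4]; lo=5,mid=5 → 2 3 2 4 2 4 3 3 5 2 2 2
a[mid]=4<5: swap a[5],a[5]; lo=6,mid=6 → 2 3 2 4 2 4 3 3 5 2 2 2
a[mid]=3<5: swap a[6],a[6]; lo=7,mid=7 → 2 3 2 4 2 4 3 3 5 2 2 2
a[mid]=3<5: swap a[7],a[7]; lo=8,mid=8 → 2 3 2 4 2 4 3 3 5 2 2 2
a[mid]=5=5: mid=9
a[mid]=2<5: swap a[8],a[9]; lo=9,mid=10 → 2 3 2 4 2 4 3 3 2 5 2 2
a[mid]=2<5: swap a[9],a[10]; lo=10,mid=11 → 2 3 2 4 2 4 3 3 2 2 5 2
a[mid]=2<5: swap a[10],a[11]; lo=11,mid=12 → 2 3 2 4 2 4 3 3 2 2 2 5
end: lo=11, hi=11; a = 2 3 2 4 2 4 3 3 2 2 2 5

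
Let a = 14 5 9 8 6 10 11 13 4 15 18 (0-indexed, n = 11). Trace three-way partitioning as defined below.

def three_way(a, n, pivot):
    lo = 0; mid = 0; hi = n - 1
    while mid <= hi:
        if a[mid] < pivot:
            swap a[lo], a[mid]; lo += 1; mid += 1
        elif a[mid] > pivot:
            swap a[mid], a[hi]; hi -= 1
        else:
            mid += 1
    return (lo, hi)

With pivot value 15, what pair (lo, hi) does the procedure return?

lo=0 mid=0 hi=10
14<15: swap(0,0), lo=1 mid=1 ⇒ 14 5 9 8 6 10 11 13 4 15 18
5<15: swap(1,1), lo=2 mid=2 ⇒ 14 5 9 8 6 10 11 13 4 15 18
9<15: swap(2,2), lo=3 mid=3 ⇒ 14 5 9 8 6 10 11 13 4 15 18
8<15: swap(3,3), lo=4 mid=4 ⇒ 14 5 9 8 6 10 11 13 4 15 18
6<15: swap(4,4), lo=5 mid=5 ⇒ 14 5 9 8 6 10 11 13 4 15 18
10<15: swap(5,5), lo=6 mid=6 ⇒ 14 5 9 8 6 10 11 13 4 15 18
11<15: swap(6,6), lo=7 mid=7 ⇒ 14 5 9 8 6 10 11 13 4 15 18
13<15: swap(7,7), lo=8 mid=8 ⇒ 14 5 9 8 6 10 11 13 4 15 18
4<15: swap(8,8), lo=9 mid=9 ⇒ 14 5 9 8 6 10 11 13 4 15 18
15=15: mid=10
18>15: swap(10,10), hi=9 ⇒ 14 5 9 8 6 10 11 13 4 15 18
done. lo=9 hi=9; a=14 5 9 8 6 10 11 13 4 15 18

(9, 9)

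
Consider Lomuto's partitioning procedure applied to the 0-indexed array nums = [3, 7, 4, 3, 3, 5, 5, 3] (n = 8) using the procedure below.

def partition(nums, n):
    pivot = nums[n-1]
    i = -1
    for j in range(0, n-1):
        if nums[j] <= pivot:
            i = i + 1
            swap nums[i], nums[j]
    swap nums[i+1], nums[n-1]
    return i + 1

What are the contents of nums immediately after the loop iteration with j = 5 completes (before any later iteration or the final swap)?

pivot = nums[7] = 3; i = -1
j=0: nums[0]=3 ≤ 3 → i=0, swap nums[0],nums[0] (no change) → [3, 7, 4, 3, 3, 5, 5, 3]
j=1: nums[1]=7 > 3 → no swap
j=2: nums[2]=4 > 3 → no swap
j=3: nums[3]=3 ≤ 3 → i=1, swap nums[1],nums[3] → [3, 3, 4, 7, 3, 5, 5, 3]
j=4: nums[4]=3 ≤ 3 → i=2, swap nums[2],nums[4] → [3, 3, 3, 7, 4, 5, 5, 3]
j=5: nums[5]=5 > 3 → no swap
(after j=5) nums = [3, 3, 3, 7, 4, 5, 5, 3]

[3, 3, 3, 7, 4, 5, 5, 3]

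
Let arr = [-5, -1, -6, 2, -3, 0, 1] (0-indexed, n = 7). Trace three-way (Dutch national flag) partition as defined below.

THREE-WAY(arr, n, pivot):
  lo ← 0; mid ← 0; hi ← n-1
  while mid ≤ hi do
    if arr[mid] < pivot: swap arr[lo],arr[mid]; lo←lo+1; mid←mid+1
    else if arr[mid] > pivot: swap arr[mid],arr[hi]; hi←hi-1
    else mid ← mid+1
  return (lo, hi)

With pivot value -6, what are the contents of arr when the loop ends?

lo=0 mid=0 hi=6
-5>-6: swap(0,6), hi=5 ⇒ [1, -1, -6, 2, -3, 0, -5]
1>-6: swap(0,5), hi=4 ⇒ [0, -1, -6, 2, -3, 1, -5]
0>-6: swap(0,4), hi=3 ⇒ [-3, -1, -6, 2, 0, 1, -5]
-3>-6: swap(0,3), hi=2 ⇒ [2, -1, -6, -3, 0, 1, -5]
2>-6: swap(0,2), hi=1 ⇒ [-6, -1, 2, -3, 0, 1, -5]
-6=-6: mid=1
-1>-6: swap(1,1), hi=0 ⇒ [-6, -1, 2, -3, 0, 1, -5]
done. lo=0 hi=0; arr=[-6, -1, 2, -3, 0, 1, -5]

[-6, -1, 2, -3, 0, 1, -5]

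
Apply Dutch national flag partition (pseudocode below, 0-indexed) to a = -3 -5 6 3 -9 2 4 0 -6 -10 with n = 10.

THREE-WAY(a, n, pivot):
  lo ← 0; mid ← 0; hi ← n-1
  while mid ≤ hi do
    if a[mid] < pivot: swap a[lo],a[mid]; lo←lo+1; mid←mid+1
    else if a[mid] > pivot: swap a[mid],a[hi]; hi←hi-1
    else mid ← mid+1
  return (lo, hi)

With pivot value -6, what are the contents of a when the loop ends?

-10 -9 -6 3 2 4 0 6 -5 -3

lo=0 mid=0 hi=9
-3>-6: swap(0,9), hi=8 ⇒ -10 -5 6 3 -9 2 4 0 -6 -3
-10<-6: swap(0,0), lo=1 mid=1 ⇒ -10 -5 6 3 -9 2 4 0 -6 -3
-5>-6: swap(1,8), hi=7 ⇒ -10 -6 6 3 -9 2 4 0 -5 -3
-6=-6: mid=2
6>-6: swap(2,7), hi=6 ⇒ -10 -6 0 3 -9 2 4 6 -5 -3
0>-6: swap(2,6), hi=5 ⇒ -10 -6 4 3 -9 2 0 6 -5 -3
4>-6: swap(2,5), hi=4 ⇒ -10 -6 2 3 -9 4 0 6 -5 -3
2>-6: swap(2,4), hi=3 ⇒ -10 -6 -9 3 2 4 0 6 -5 -3
-9<-6: swap(1,2), lo=2 mid=3 ⇒ -10 -9 -6 3 2 4 0 6 -5 -3
3>-6: swap(3,3), hi=2 ⇒ -10 -9 -6 3 2 4 0 6 -5 -3
done. lo=2 hi=2; a=-10 -9 -6 3 2 4 0 6 -5 -3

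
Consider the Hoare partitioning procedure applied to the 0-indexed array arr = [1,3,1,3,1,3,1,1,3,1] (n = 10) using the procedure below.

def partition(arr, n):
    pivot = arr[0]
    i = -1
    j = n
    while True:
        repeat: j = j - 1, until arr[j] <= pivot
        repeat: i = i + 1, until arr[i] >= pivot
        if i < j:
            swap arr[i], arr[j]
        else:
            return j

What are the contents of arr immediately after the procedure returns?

[1,1,1,1,3,3,1,3,3,1]

pivot=1
j stops at 9 (1), i stops at 0 (1); swap ⇒ [1,3,1,3,1,3,1,1,3,1]
j stops at 7 (1), i stops at 1 (3); swap ⇒ [1,1,1,3,1,3,1,3,3,1]
j stops at 6 (1), i stops at 2 (1); swap ⇒ [1,1,1,3,1,3,1,3,3,1]
j stops at 4 (1), i stops at 3 (3); swap ⇒ [1,1,1,1,3,3,1,3,3,1]
j stops at 3, i stops at 4; i≥j ⇒ return 3. arr=[1,1,1,1,3,3,1,3,3,1]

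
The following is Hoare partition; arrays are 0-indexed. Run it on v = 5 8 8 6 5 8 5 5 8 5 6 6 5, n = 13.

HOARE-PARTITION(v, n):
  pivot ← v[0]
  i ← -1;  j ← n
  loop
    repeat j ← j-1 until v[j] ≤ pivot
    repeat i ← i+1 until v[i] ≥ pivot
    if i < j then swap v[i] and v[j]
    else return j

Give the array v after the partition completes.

5 5 5 5 5 8 6 8 8 8 6 6 5

pivot=5
j stops at 12 (5), i stops at 0 (5); swap ⇒ 5 8 8 6 5 8 5 5 8 5 6 6 5
j stops at 9 (5), i stops at 1 (8); swap ⇒ 5 5 8 6 5 8 5 5 8 8 6 6 5
j stops at 7 (5), i stops at 2 (8); swap ⇒ 5 5 5 6 5 8 5 8 8 8 6 6 5
j stops at 6 (5), i stops at 3 (6); swap ⇒ 5 5 5 5 5 8 6 8 8 8 6 6 5
j stops at 4, i stops at 4; i≥j ⇒ return 4. v=5 5 5 5 5 8 6 8 8 8 6 6 5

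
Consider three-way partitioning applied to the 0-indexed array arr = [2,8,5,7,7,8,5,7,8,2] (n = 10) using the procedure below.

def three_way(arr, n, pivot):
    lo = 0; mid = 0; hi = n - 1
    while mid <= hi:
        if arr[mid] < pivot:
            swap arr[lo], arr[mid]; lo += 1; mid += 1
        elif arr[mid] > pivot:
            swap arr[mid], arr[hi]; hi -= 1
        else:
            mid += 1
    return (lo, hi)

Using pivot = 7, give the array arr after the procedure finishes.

lo=0 mid=0 hi=9
2<7: swap(0,0), lo=1 mid=1 ⇒ [2,8,5,7,7,8,5,7,8,2]
8>7: swap(1,9), hi=8 ⇒ [2,2,5,7,7,8,5,7,8,8]
2<7: swap(1,1), lo=2 mid=2 ⇒ [2,2,5,7,7,8,5,7,8,8]
5<7: swap(2,2), lo=3 mid=3 ⇒ [2,2,5,7,7,8,5,7,8,8]
7=7: mid=4
7=7: mid=5
8>7: swap(5,8), hi=7 ⇒ [2,2,5,7,7,8,5,7,8,8]
8>7: swap(5,7), hi=6 ⇒ [2,2,5,7,7,7,5,8,8,8]
7=7: mid=6
5<7: swap(3,6), lo=4 mid=7 ⇒ [2,2,5,5,7,7,7,8,8,8]
done. lo=4 hi=6; arr=[2,2,5,5,7,7,7,8,8,8]

[2,2,5,5,7,7,7,8,8,8]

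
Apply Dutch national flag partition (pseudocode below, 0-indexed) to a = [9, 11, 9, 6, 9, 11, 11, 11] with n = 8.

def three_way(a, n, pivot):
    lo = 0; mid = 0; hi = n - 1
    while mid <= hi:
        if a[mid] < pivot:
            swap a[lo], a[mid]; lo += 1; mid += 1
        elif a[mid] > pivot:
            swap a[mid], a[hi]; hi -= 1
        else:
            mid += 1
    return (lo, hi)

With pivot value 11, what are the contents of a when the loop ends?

[9, 9, 6, 9, 11, 11, 11, 11]

pivot = 11; lo=0, mid=0, hi=7
a[mid]=9<11: swap a[0],a[0]; lo=1,mid=1 → [9, 11, 9, 6, 9, 11, 11, 11]
a[mid]=11=11: mid=2
a[mid]=9<11: swap a[1],a[2]; lo=2,mid=3 → [9, 9, 11, 6, 9, 11, 11, 11]
a[mid]=6<11: swap a[2],a[3]; lo=3,mid=4 → [9, 9, 6, 11, 9, 11, 11, 11]
a[mid]=9<11: swap a[3],a[4]; lo=4,mid=5 → [9, 9, 6, 9, 11, 11, 11, 11]
a[mid]=11=11: mid=6
a[mid]=11=11: mid=7
a[mid]=11=11: mid=8
end: lo=4, hi=7; a = [9, 9, 6, 9, 11, 11, 11, 11]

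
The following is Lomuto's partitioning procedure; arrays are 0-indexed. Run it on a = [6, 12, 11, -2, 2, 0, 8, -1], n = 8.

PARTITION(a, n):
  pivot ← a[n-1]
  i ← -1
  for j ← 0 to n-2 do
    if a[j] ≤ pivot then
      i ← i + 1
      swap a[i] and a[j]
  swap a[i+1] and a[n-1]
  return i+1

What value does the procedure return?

1

pivot = a[7] = -1; i = -1
j=0: a[0]=6 > -1 → no swap
j=1: a[1]=12 > -1 → no swap
j=2: a[2]=11 > -1 → no swap
j=3: a[3]=-2 ≤ -1 → i=0, swap a[0],a[3] → [-2, 12, 11, 6, 2, 0, 8, -1]
j=4: a[4]=2 > -1 → no swap
j=5: a[5]=0 > -1 → no swap
j=6: a[6]=8 > -1 → no swap
final swap a[1],a[7] → [-2, -1, 11, 6, 2, 0, 8, 12]; return 1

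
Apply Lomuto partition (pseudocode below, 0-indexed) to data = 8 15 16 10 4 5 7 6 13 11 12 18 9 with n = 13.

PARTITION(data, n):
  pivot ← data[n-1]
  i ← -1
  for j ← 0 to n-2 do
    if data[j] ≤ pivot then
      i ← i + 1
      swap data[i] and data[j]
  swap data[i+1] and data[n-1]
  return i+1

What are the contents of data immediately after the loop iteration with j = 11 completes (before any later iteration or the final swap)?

pivot=9, i=-1
j=0: 8≤9, i=0, swap(0,0) ⇒ 8 15 16 10 4 5 7 6 13 11 12 18 9
j=1: 15>9, skip
j=2: 16>9, skip
j=3: 10>9, skip
j=4: 4≤9, i=1, swap(1,4) ⇒ 8 4 16 10 15 5 7 6 13 11 12 18 9
j=5: 5≤9, i=2, swap(2,5) ⇒ 8 4 5 10 15 16 7 6 13 11 12 18 9
j=6: 7≤9, i=3, swap(3,6) ⇒ 8 4 5 7 15 16 10 6 13 11 12 18 9
j=7: 6≤9, i=4, swap(4,7) ⇒ 8 4 5 7 6 16 10 15 13 11 12 18 9
j=8: 13>9, skip
j=9: 11>9, skip
j=10: 12>9, skip
j=11: 18>9, skip
(after j=11) data = 8 4 5 7 6 16 10 15 13 11 12 18 9

8 4 5 7 6 16 10 15 13 11 12 18 9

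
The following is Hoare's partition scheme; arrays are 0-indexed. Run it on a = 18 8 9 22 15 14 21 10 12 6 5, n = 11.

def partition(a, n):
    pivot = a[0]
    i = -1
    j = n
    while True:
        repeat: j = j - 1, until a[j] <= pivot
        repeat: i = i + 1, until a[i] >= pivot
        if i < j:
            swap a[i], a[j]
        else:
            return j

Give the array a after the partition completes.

5 8 9 6 15 14 12 10 21 22 18

pivot = a[0] = 18; i = -1, j = 11
j→10 (a[10]=5≤18), i→0 (a[0]=18≥18); i<j, swap → 5 8 9 22 15 14 21 10 12 6 18
j→9 (a[9]=6≤18), i→3 (a[3]=22≥18); i<j, swap → 5 8 9 6 15 14 21 10 12 22 18
j→8 (a[8]=12≤18), i→6 (a[6]=21≥18); i<j, swap → 5 8 9 6 15 14 12 10 21 22 18
j→7, i→8; i≥j, return j=7. a = 5 8 9 6 15 14 12 10 21 22 18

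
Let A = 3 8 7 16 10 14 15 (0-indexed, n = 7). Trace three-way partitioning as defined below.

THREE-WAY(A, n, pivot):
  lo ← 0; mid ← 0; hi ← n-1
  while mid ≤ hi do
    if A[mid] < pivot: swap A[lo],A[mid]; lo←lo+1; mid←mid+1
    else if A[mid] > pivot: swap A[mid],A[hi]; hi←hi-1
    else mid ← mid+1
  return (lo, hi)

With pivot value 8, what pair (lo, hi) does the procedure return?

lo=0 mid=0 hi=6
3<8: swap(0,0), lo=1 mid=1 ⇒ 3 8 7 16 10 14 15
8=8: mid=2
7<8: swap(1,2), lo=2 mid=3 ⇒ 3 7 8 16 10 14 15
16>8: swap(3,6), hi=5 ⇒ 3 7 8 15 10 14 16
15>8: swap(3,5), hi=4 ⇒ 3 7 8 14 10 15 16
14>8: swap(3,4), hi=3 ⇒ 3 7 8 10 14 15 16
10>8: swap(3,3), hi=2 ⇒ 3 7 8 10 14 15 16
done. lo=2 hi=2; A=3 7 8 10 14 15 16

(2, 2)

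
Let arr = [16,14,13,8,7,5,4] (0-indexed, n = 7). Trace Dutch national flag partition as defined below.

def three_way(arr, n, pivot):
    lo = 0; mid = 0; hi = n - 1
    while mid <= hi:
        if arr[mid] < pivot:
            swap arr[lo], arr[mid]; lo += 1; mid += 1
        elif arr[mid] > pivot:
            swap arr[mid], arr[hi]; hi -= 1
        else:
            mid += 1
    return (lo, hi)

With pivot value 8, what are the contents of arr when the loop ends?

lo=0 mid=0 hi=6
16>8: swap(0,6), hi=5 ⇒ [4,14,13,8,7,5,16]
4<8: swap(0,0), lo=1 mid=1 ⇒ [4,14,13,8,7,5,16]
14>8: swap(1,5), hi=4 ⇒ [4,5,13,8,7,14,16]
5<8: swap(1,1), lo=2 mid=2 ⇒ [4,5,13,8,7,14,16]
13>8: swap(2,4), hi=3 ⇒ [4,5,7,8,13,14,16]
7<8: swap(2,2), lo=3 mid=3 ⇒ [4,5,7,8,13,14,16]
8=8: mid=4
done. lo=3 hi=3; arr=[4,5,7,8,13,14,16]

[4,5,7,8,13,14,16]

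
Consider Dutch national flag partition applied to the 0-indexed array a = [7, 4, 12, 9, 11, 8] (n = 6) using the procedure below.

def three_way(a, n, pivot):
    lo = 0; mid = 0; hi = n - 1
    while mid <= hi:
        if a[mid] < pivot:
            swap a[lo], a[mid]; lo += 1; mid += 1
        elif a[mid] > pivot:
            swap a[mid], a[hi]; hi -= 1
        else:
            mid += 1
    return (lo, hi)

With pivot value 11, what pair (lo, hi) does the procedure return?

pivot = 11; lo=0, mid=0, hi=5
a[mid]=7<11: swap a[0],a[0]; lo=1,mid=1 → [7, 4, 12, 9, 11, 8]
a[mid]=4<11: swap a[1],a[1]; lo=2,mid=2 → [7, 4, 12, 9, 11, 8]
a[mid]=12>11: swap a[2],a[5]; hi=4 → [7, 4, 8, 9, 11, 12]
a[mid]=8<11: swap a[2],a[2]; lo=3,mid=3 → [7, 4, 8, 9, 11, 12]
a[mid]=9<11: swap a[3],a[3]; lo=4,mid=4 → [7, 4, 8, 9, 11, 12]
a[mid]=11=11: mid=5
end: lo=4, hi=4; a = [7, 4, 8, 9, 11, 12]

(4, 4)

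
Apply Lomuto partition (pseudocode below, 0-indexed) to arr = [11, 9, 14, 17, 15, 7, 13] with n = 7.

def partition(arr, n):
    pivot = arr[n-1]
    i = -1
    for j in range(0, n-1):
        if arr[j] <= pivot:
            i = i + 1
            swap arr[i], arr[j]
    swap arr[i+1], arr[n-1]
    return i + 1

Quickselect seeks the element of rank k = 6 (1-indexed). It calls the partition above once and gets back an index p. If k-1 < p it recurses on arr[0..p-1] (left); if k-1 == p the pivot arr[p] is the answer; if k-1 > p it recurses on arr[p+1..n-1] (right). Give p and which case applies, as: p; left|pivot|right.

pivot=13, i=-1
j=0: 11≤13, i=0, swap(0,0) ⇒ [11, 9, 14, 17, 15, 7, 13]
j=1: 9≤13, i=1, swap(1,1) ⇒ [11, 9, 14, 17, 15, 7, 13]
j=2: 14>13, skip
j=3: 17>13, skip
j=4: 15>13, skip
j=5: 7≤13, i=2, swap(2,5) ⇒ [11, 9, 7, 17, 15, 14, 13]
swap(3,6) ⇒ [11, 9, 7, 13, 15, 14, 17]; return 3
p = 3; k-1 = 5 > 3 ⇒ right

3; right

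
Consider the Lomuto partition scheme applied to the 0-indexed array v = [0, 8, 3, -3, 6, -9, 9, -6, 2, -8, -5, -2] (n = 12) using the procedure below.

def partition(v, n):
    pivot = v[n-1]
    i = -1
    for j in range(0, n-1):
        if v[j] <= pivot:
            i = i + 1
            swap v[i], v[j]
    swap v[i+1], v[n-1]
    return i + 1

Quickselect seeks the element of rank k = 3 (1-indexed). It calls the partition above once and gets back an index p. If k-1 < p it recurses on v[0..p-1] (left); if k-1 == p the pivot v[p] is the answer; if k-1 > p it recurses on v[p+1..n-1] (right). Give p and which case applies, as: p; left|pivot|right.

5; left

pivot = v[11] = -2; i = -1
j=0: v[0]=0 > -2 → no swap
j=1: v[1]=8 > -2 → no swap
j=2: v[2]=3 > -2 → no swap
j=3: v[3]=-3 ≤ -2 → i=0, swap v[0],v[3] → [-3, 8, 3, 0, 6, -9, 9, -6, 2, -8, -5, -2]
j=4: v[4]=6 > -2 → no swap
j=5: v[5]=-9 ≤ -2 → i=1, swap v[1],v[5] → [-3, -9, 3, 0, 6, 8, 9, -6, 2, -8, -5, -2]
j=6: v[6]=9 > -2 → no swap
j=7: v[7]=-6 ≤ -2 → i=2, swap v[2],v[7] → [-3, -9, -6, 0, 6, 8, 9, 3, 2, -8, -5, -2]
j=8: v[8]=2 > -2 → no swap
j=9: v[9]=-8 ≤ -2 → i=3, swap v[3],v[9] → [-3, -9, -6, -8, 6, 8, 9, 3, 2, 0, -5, -2]
j=10: v[10]=-5 ≤ -2 → i=4, swap v[4],v[10] → [-3, -9, -6, -8, -5, 8, 9, 3, 2, 0, 6, -2]
final swap v[5],v[11] → [-3, -9, -6, -8, -5, -2, 9, 3, 2, 0, 6, 8]; return 5
p = 5; k-1 = 2 < 5 ⇒ left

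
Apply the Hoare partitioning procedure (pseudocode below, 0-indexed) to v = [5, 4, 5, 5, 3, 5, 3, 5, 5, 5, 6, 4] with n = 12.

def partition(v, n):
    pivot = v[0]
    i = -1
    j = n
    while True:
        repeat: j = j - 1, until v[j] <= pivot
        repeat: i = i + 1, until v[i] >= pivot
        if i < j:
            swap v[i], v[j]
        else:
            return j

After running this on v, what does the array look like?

pivot = v[0] = 5; i = -1, j = 12
j→11 (v[11]=4≤5), i→0 (v[0]=5≥5); i<j, swap → [4, 4, 5, 5, 3, 5, 3, 5, 5, 5, 6, 5]
j→9 (v[9]=5≤5), i→2 (v[2]=5≥5); i<j, swap → [4, 4, 5, 5, 3, 5, 3, 5, 5, 5, 6, 5]
j→8 (v[8]=5≤5), i→3 (v[3]=5≥5); i<j, swap → [4, 4, 5, 5, 3, 5, 3, 5, 5, 5, 6, 5]
j→7 (v[7]=5≤5), i→5 (v[5]=5≥5); i<j, swap → [4, 4, 5, 5, 3, 5, 3, 5, 5, 5, 6, 5]
j→6, i→7; i≥j, return j=6. v = [4, 4, 5, 5, 3, 5, 3, 5, 5, 5, 6, 5]

[4, 4, 5, 5, 3, 5, 3, 5, 5, 5, 6, 5]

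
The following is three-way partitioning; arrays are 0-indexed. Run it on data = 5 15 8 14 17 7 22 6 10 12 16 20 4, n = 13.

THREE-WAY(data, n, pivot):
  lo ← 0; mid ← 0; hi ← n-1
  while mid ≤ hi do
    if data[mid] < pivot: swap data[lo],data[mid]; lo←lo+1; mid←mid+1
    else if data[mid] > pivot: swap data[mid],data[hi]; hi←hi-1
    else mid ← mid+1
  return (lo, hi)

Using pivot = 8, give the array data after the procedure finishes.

5 4 6 7 8 22 17 10 12 16 20 14 15

pivot = 8; lo=0, mid=0, hi=12
data[mid]=5<8: swap data[0],data[0]; lo=1,mid=1 → 5 15 8 14 17 7 22 6 10 12 16 20 4
data[mid]=15>8: swap data[1],data[12]; hi=11 → 5 4 8 14 17 7 22 6 10 12 16 20 15
data[mid]=4<8: swap data[1],data[1]; lo=2,mid=2 → 5 4 8 14 17 7 22 6 10 12 16 20 15
data[mid]=8=8: mid=3
data[mid]=14>8: swap data[3],data[11]; hi=10 → 5 4 8 20 17 7 22 6 10 12 16 14 15
data[mid]=20>8: swap data[3],data[10]; hi=9 → 5 4 8 16 17 7 22 6 10 12 20 14 15
data[mid]=16>8: swap data[3],data[9]; hi=8 → 5 4 8 12 17 7 22 6 10 16 20 14 15
data[mid]=12>8: swap data[3],data[8]; hi=7 → 5 4 8 10 17 7 22 6 12 16 20 14 15
data[mid]=10>8: swap data[3],data[7]; hi=6 → 5 4 8 6 17 7 22 10 12 16 20 14 15
data[mid]=6<8: swap data[2],data[3]; lo=3,mid=4 → 5 4 6 8 17 7 22 10 12 16 20 14 15
data[mid]=17>8: swap data[4],data[6]; hi=5 → 5 4 6 8 22 7 17 10 12 16 20 14 15
data[mid]=22>8: swap data[4],data[5]; hi=4 → 5 4 6 8 7 22 17 10 12 16 20 14 15
data[mid]=7<8: swap data[3],data[4]; lo=4,mid=5 → 5 4 6 7 8 22 17 10 12 16 20 14 15
end: lo=4, hi=4; data = 5 4 6 7 8 22 17 10 12 16 20 14 15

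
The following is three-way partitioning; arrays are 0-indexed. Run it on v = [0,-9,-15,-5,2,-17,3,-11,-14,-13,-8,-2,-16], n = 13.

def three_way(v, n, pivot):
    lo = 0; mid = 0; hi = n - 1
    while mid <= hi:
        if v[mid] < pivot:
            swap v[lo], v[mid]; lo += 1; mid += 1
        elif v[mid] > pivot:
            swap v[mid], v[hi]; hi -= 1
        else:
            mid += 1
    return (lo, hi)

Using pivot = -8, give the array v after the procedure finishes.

pivot = -8; lo=0, mid=0, hi=12
v[mid]=0>-8: swap v[0],v[12]; hi=11 → [-16,-9,-15,-5,2,-17,3,-11,-14,-13,-8,-2,0]
v[mid]=-16<-8: swap v[0],v[0]; lo=1,mid=1 → [-16,-9,-15,-5,2,-17,3,-11,-14,-13,-8,-2,0]
v[mid]=-9<-8: swap v[1],v[1]; lo=2,mid=2 → [-16,-9,-15,-5,2,-17,3,-11,-14,-13,-8,-2,0]
v[mid]=-15<-8: swap v[2],v[2]; lo=3,mid=3 → [-16,-9,-15,-5,2,-17,3,-11,-14,-13,-8,-2,0]
v[mid]=-5>-8: swap v[3],v[11]; hi=10 → [-16,-9,-15,-2,2,-17,3,-11,-14,-13,-8,-5,0]
v[mid]=-2>-8: swap v[3],v[10]; hi=9 → [-16,-9,-15,-8,2,-17,3,-11,-14,-13,-2,-5,0]
v[mid]=-8=-8: mid=4
v[mid]=2>-8: swap v[4],v[9]; hi=8 → [-16,-9,-15,-8,-13,-17,3,-11,-14,2,-2,-5,0]
v[mid]=-13<-8: swap v[3],v[4]; lo=4,mid=5 → [-16,-9,-15,-13,-8,-17,3,-11,-14,2,-2,-5,0]
v[mid]=-17<-8: swap v[4],v[5]; lo=5,mid=6 → [-16,-9,-15,-13,-17,-8,3,-11,-14,2,-2,-5,0]
v[mid]=3>-8: swap v[6],v[8]; hi=7 → [-16,-9,-15,-13,-17,-8,-14,-11,3,2,-2,-5,0]
v[mid]=-14<-8: swap v[5],v[6]; lo=6,mid=7 → [-16,-9,-15,-13,-17,-14,-8,-11,3,2,-2,-5,0]
v[mid]=-11<-8: swap v[6],v[7]; lo=7,mid=8 → [-16,-9,-15,-13,-17,-14,-11,-8,3,2,-2,-5,0]
end: lo=7, hi=7; v = [-16,-9,-15,-13,-17,-14,-11,-8,3,2,-2,-5,0]

[-16,-9,-15,-13,-17,-14,-11,-8,3,2,-2,-5,0]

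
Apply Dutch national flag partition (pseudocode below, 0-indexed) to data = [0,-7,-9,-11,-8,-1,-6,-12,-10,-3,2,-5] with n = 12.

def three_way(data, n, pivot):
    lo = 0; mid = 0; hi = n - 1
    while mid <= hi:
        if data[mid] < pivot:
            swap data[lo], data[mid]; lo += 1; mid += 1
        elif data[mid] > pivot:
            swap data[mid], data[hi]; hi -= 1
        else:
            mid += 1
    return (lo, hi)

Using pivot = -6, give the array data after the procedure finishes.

pivot = -6; lo=0, mid=0, hi=11
data[mid]=0>-6: swap data[0],data[11]; hi=10 → [-5,-7,-9,-11,-8,-1,-6,-12,-10,-3,2,0]
data[mid]=-5>-6: swap data[0],data[10]; hi=9 → [2,-7,-9,-11,-8,-1,-6,-12,-10,-3,-5,0]
data[mid]=2>-6: swap data[0],data[9]; hi=8 → [-3,-7,-9,-11,-8,-1,-6,-12,-10,2,-5,0]
data[mid]=-3>-6: swap data[0],data[8]; hi=7 → [-10,-7,-9,-11,-8,-1,-6,-12,-3,2,-5,0]
data[mid]=-10<-6: swap data[0],data[0]; lo=1,mid=1 → [-10,-7,-9,-11,-8,-1,-6,-12,-3,2,-5,0]
data[mid]=-7<-6: swap data[1],data[1]; lo=2,mid=2 → [-10,-7,-9,-11,-8,-1,-6,-12,-3,2,-5,0]
data[mid]=-9<-6: swap data[2],data[2]; lo=3,mid=3 → [-10,-7,-9,-11,-8,-1,-6,-12,-3,2,-5,0]
data[mid]=-11<-6: swap data[3],data[3]; lo=4,mid=4 → [-10,-7,-9,-11,-8,-1,-6,-12,-3,2,-5,0]
data[mid]=-8<-6: swap data[4],data[4]; lo=5,mid=5 → [-10,-7,-9,-11,-8,-1,-6,-12,-3,2,-5,0]
data[mid]=-1>-6: swap data[5],data[7]; hi=6 → [-10,-7,-9,-11,-8,-12,-6,-1,-3,2,-5,0]
data[mid]=-12<-6: swap data[5],data[5]; lo=6,mid=6 → [-10,-7,-9,-11,-8,-12,-6,-1,-3,2,-5,0]
data[mid]=-6=-6: mid=7
end: lo=6, hi=6; data = [-10,-7,-9,-11,-8,-12,-6,-1,-3,2,-5,0]

[-10,-7,-9,-11,-8,-12,-6,-1,-3,2,-5,0]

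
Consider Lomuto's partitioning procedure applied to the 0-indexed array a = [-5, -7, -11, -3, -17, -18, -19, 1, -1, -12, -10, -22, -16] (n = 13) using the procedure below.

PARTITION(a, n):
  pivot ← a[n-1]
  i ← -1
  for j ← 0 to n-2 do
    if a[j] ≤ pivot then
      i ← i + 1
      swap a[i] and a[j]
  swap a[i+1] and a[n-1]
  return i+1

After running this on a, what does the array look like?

pivot=-16, i=-1
j=0: -5>-16, skip
j=1: -7>-16, skip
j=2: -11>-16, skip
j=3: -3>-16, skip
j=4: -17≤-16, i=0, swap(0,4) ⇒ [-17, -7, -11, -3, -5, -18, -19, 1, -1, -12, -10, -22, -16]
j=5: -18≤-16, i=1, swap(1,5) ⇒ [-17, -18, -11, -3, -5, -7, -19, 1, -1, -12, -10, -22, -16]
j=6: -19≤-16, i=2, swap(2,6) ⇒ [-17, -18, -19, -3, -5, -7, -11, 1, -1, -12, -10, -22, -16]
j=7: 1>-16, skip
j=8: -1>-16, skip
j=9: -12>-16, skip
j=10: -10>-16, skip
j=11: -22≤-16, i=3, swap(3,11) ⇒ [-17, -18, -19, -22, -5, -7, -11, 1, -1, -12, -10, -3, -16]
swap(4,12) ⇒ [-17, -18, -19, -22, -16, -7, -11, 1, -1, -12, -10, -3, -5]; return 4

[-17, -18, -19, -22, -16, -7, -11, 1, -1, -12, -10, -3, -5]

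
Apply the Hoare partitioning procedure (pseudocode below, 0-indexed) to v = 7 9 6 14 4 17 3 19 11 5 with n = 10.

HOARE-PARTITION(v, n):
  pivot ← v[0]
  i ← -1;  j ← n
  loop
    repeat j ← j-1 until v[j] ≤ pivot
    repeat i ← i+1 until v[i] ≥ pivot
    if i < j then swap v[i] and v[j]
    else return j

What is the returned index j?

pivot=7
j stops at 9 (5), i stops at 0 (7); swap ⇒ 5 9 6 14 4 17 3 19 11 7
j stops at 6 (3), i stops at 1 (9); swap ⇒ 5 3 6 14 4 17 9 19 11 7
j stops at 4 (4), i stops at 3 (14); swap ⇒ 5 3 6 4 14 17 9 19 11 7
j stops at 3, i stops at 4; i≥j ⇒ return 3. v=5 3 6 4 14 17 9 19 11 7

3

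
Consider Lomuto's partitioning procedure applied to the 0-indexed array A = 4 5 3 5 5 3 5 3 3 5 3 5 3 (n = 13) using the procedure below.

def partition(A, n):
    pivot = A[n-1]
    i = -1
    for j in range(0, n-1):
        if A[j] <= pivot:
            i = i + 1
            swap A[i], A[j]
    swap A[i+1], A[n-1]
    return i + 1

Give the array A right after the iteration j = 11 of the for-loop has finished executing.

3 3 3 3 3 5 5 4 5 5 5 5 3

pivot = A[12] = 3; i = -1
j=0: A[0]=4 > 3 → no swap
j=1: A[1]=5 > 3 → no swap
j=2: A[2]=3 ≤ 3 → i=0, swap A[0],A[2] → 3 5 4 5 5 3 5 3 3 5 3 5 3
j=3: A[3]=5 > 3 → no swap
j=4: A[4]=5 > 3 → no swap
j=5: A[5]=3 ≤ 3 → i=1, swap A[1],A[5] → 3 3 4 5 5 5 5 3 3 5 3 5 3
j=6: A[6]=5 > 3 → no swap
j=7: A[7]=3 ≤ 3 → i=2, swap A[2],A[7] → 3 3 3 5 5 5 5 4 3 5 3 5 3
j=8: A[8]=3 ≤ 3 → i=3, swap A[3],A[8] → 3 3 3 3 5 5 5 4 5 5 3 5 3
j=9: A[9]=5 > 3 → no swap
j=10: A[10]=3 ≤ 3 → i=4, swap A[4],A[10] → 3 3 3 3 3 5 5 4 5 5 5 5 3
j=11: A[11]=5 > 3 → no swap
(after j=11) A = 3 3 3 3 3 5 5 4 5 5 5 5 3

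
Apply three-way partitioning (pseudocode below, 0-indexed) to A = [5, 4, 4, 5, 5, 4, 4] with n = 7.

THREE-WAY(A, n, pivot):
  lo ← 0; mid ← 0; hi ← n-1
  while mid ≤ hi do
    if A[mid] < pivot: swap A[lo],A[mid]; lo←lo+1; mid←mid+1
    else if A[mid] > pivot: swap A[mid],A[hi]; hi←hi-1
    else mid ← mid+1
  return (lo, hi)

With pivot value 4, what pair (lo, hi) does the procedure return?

pivot = 4; lo=0, mid=0, hi=6
A[mid]=5>4: swap A[0],A[6]; hi=5 → [4, 4, 4, 5, 5, 4, 5]
A[mid]=4=4: mid=1
A[mid]=4=4: mid=2
A[mid]=4=4: mid=3
A[mid]=5>4: swap A[3],A[5]; hi=4 → [4, 4, 4, 4, 5, 5, 5]
A[mid]=4=4: mid=4
A[mid]=5>4: swap A[4],A[4]; hi=3 → [4, 4, 4, 4, 5, 5, 5]
end: lo=0, hi=3; A = [4, 4, 4, 4, 5, 5, 5]

(0, 3)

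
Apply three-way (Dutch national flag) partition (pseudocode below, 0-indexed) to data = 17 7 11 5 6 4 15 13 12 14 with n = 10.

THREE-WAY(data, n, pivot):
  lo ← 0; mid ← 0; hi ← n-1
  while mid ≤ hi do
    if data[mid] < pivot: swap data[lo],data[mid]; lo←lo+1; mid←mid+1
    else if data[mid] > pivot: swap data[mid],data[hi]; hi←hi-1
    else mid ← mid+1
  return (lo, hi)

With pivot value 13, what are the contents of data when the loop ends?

pivot = 13; lo=0, mid=0, hi=9
data[mid]=17>13: swap data[0],data[9]; hi=8 → 14 7 11 5 6 4 15 13 12 17
data[mid]=14>13: swap data[0],data[8]; hi=7 → 12 7 11 5 6 4 15 13 14 17
data[mid]=12<13: swap data[0],data[0]; lo=1,mid=1 → 12 7 11 5 6 4 15 13 14 17
data[mid]=7<13: swap data[1],data[1]; lo=2,mid=2 → 12 7 11 5 6 4 15 13 14 17
data[mid]=11<13: swap data[2],data[2]; lo=3,mid=3 → 12 7 11 5 6 4 15 13 14 17
data[mid]=5<13: swap data[3],data[3]; lo=4,mid=4 → 12 7 11 5 6 4 15 13 14 17
data[mid]=6<13: swap data[4],data[4]; lo=5,mid=5 → 12 7 11 5 6 4 15 13 14 17
data[mid]=4<13: swap data[5],data[5]; lo=6,mid=6 → 12 7 11 5 6 4 15 13 14 17
data[mid]=15>13: swap data[6],data[7]; hi=6 → 12 7 11 5 6 4 13 15 14 17
data[mid]=13=13: mid=7
end: lo=6, hi=6; data = 12 7 11 5 6 4 13 15 14 17

12 7 11 5 6 4 13 15 14 17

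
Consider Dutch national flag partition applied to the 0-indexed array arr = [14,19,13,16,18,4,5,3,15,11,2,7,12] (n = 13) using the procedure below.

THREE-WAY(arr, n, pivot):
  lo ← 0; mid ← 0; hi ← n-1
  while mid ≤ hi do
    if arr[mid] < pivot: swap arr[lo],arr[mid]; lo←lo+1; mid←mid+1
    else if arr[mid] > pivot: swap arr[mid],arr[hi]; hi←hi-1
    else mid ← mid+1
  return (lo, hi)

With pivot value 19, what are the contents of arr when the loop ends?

[14,13,16,18,4,5,3,15,11,2,7,12,19]

pivot = 19; lo=0, mid=0, hi=12
arr[mid]=14<19: swap arr[0],arr[0]; lo=1,mid=1 → [14,19,13,16,18,4,5,3,15,11,2,7,12]
arr[mid]=19=19: mid=2
arr[mid]=13<19: swap arr[1],arr[2]; lo=2,mid=3 → [14,13,19,16,18,4,5,3,15,11,2,7,12]
arr[mid]=16<19: swap arr[2],arr[3]; lo=3,mid=4 → [14,13,16,19,18,4,5,3,15,11,2,7,12]
arr[mid]=18<19: swap arr[3],arr[4]; lo=4,mid=5 → [14,13,16,18,19,4,5,3,15,11,2,7,12]
arr[mid]=4<19: swap arr[4],arr[5]; lo=5,mid=6 → [14,13,16,18,4,19,5,3,15,11,2,7,12]
arr[mid]=5<19: swap arr[5],arr[6]; lo=6,mid=7 → [14,13,16,18,4,5,19,3,15,11,2,7,12]
arr[mid]=3<19: swap arr[6],arr[7]; lo=7,mid=8 → [14,13,16,18,4,5,3,19,15,11,2,7,12]
arr[mid]=15<19: swap arr[7],arr[8]; lo=8,mid=9 → [14,13,16,18,4,5,3,15,19,11,2,7,12]
arr[mid]=11<19: swap arr[8],arr[9]; lo=9,mid=10 → [14,13,16,18,4,5,3,15,11,19,2,7,12]
arr[mid]=2<19: swap arr[9],arr[10]; lo=10,mid=11 → [14,13,16,18,4,5,3,15,11,2,19,7,12]
arr[mid]=7<19: swap arr[10],arr[11]; lo=11,mid=12 → [14,13,16,18,4,5,3,15,11,2,7,19,12]
arr[mid]=12<19: swap arr[11],arr[12]; lo=12,mid=13 → [14,13,16,18,4,5,3,15,11,2,7,12,19]
end: lo=12, hi=12; arr = [14,13,16,18,4,5,3,15,11,2,7,12,19]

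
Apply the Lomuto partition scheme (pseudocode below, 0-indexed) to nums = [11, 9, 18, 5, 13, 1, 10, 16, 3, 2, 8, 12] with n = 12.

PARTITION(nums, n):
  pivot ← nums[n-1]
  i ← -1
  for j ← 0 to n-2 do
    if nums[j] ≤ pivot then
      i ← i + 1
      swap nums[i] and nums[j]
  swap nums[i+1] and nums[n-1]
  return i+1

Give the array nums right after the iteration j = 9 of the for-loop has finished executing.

pivot=12, i=-1
j=0: 11≤12, i=0, swap(0,0) ⇒ [11, 9, 18, 5, 13, 1, 10, 16, 3, 2, 8, 12]
j=1: 9≤12, i=1, swap(1,1) ⇒ [11, 9, 18, 5, 13, 1, 10, 16, 3, 2, 8, 12]
j=2: 18>12, skip
j=3: 5≤12, i=2, swap(2,3) ⇒ [11, 9, 5, 18, 13, 1, 10, 16, 3, 2, 8, 12]
j=4: 13>12, skip
j=5: 1≤12, i=3, swap(3,5) ⇒ [11, 9, 5, 1, 13, 18, 10, 16, 3, 2, 8, 12]
j=6: 10≤12, i=4, swap(4,6) ⇒ [11, 9, 5, 1, 10, 18, 13, 16, 3, 2, 8, 12]
j=7: 16>12, skip
j=8: 3≤12, i=5, swap(5,8) ⇒ [11, 9, 5, 1, 10, 3, 13, 16, 18, 2, 8, 12]
j=9: 2≤12, i=6, swap(6,9) ⇒ [11, 9, 5, 1, 10, 3, 2, 16, 18, 13, 8, 12]
(after j=9) nums = [11, 9, 5, 1, 10, 3, 2, 16, 18, 13, 8, 12]

[11, 9, 5, 1, 10, 3, 2, 16, 18, 13, 8, 12]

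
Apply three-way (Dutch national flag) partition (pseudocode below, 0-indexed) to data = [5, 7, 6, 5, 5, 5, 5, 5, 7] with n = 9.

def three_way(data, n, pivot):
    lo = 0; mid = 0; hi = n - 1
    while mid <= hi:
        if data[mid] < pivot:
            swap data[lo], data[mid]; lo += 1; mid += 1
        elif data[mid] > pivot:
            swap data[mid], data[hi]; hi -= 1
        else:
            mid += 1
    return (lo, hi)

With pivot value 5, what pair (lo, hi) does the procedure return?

(0, 5)

pivot = 5; lo=0, mid=0, hi=8
data[mid]=5=5: mid=1
data[mid]=7>5: swap data[1],data[8]; hi=7 → [5, 7, 6, 5, 5, 5, 5, 5, 7]
data[mid]=7>5: swap data[1],data[7]; hi=6 → [5, 5, 6, 5, 5, 5, 5, 7, 7]
data[mid]=5=5: mid=2
data[mid]=6>5: swap data[2],data[6]; hi=5 → [5, 5, 5, 5, 5, 5, 6, 7, 7]
data[mid]=5=5: mid=3
data[mid]=5=5: mid=4
data[mid]=5=5: mid=5
data[mid]=5=5: mid=6
end: lo=0, hi=5; data = [5, 5, 5, 5, 5, 5, 6, 7, 7]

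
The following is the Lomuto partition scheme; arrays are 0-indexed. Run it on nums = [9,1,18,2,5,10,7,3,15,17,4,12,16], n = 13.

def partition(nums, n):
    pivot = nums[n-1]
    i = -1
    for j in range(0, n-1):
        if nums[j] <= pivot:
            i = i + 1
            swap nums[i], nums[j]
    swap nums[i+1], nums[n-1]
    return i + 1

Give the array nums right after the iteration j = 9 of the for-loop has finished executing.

pivot=16, i=-1
j=0: 9≤16, i=0, swap(0,0) ⇒ [9,1,18,2,5,10,7,3,15,17,4,12,16]
j=1: 1≤16, i=1, swap(1,1) ⇒ [9,1,18,2,5,10,7,3,15,17,4,12,16]
j=2: 18>16, skip
j=3: 2≤16, i=2, swap(2,3) ⇒ [9,1,2,18,5,10,7,3,15,17,4,12,16]
j=4: 5≤16, i=3, swap(3,4) ⇒ [9,1,2,5,18,10,7,3,15,17,4,12,16]
j=5: 10≤16, i=4, swap(4,5) ⇒ [9,1,2,5,10,18,7,3,15,17,4,12,16]
j=6: 7≤16, i=5, swap(5,6) ⇒ [9,1,2,5,10,7,18,3,15,17,4,12,16]
j=7: 3≤16, i=6, swap(6,7) ⇒ [9,1,2,5,10,7,3,18,15,17,4,12,16]
j=8: 15≤16, i=7, swap(7,8) ⇒ [9,1,2,5,10,7,3,15,18,17,4,12,16]
j=9: 17>16, skip
(after j=9) nums = [9,1,2,5,10,7,3,15,18,17,4,12,16]

[9,1,2,5,10,7,3,15,18,17,4,12,16]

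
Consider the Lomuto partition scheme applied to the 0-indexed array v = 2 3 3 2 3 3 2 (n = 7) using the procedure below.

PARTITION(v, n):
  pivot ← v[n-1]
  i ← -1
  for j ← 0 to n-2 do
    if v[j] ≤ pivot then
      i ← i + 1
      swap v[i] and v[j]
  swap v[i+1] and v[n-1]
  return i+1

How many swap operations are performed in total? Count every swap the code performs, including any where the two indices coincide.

pivot=2, i=-1
j=0: 2≤2, i=0, swap(0,0) ⇒ 2 3 3 2 3 3 2
j=1: 3>2, skip
j=2: 3>2, skip
j=3: 2≤2, i=1, swap(1,3) ⇒ 2 2 3 3 3 3 2
j=4: 3>2, skip
j=5: 3>2, skip
swap(2,6) ⇒ 2 2 2 3 3 3 3; return 2

3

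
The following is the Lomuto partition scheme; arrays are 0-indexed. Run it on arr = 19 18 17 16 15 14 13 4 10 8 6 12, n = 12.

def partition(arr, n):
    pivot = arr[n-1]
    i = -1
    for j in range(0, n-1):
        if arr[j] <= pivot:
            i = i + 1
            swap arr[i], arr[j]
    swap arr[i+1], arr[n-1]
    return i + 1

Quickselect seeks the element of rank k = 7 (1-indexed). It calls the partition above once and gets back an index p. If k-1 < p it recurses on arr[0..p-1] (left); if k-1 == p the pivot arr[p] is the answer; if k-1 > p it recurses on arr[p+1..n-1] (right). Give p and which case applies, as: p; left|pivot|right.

4; right

pivot=12, i=-1
j=0: 19>12, skip
j=1: 18>12, skip
j=2: 17>12, skip
j=3: 16>12, skip
j=4: 15>12, skip
j=5: 14>12, skip
j=6: 13>12, skip
j=7: 4≤12, i=0, swap(0,7) ⇒ 4 18 17 16 15 14 13 19 10 8 6 12
j=8: 10≤12, i=1, swap(1,8) ⇒ 4 10 17 16 15 14 13 19 18 8 6 12
j=9: 8≤12, i=2, swap(2,9) ⇒ 4 10 8 16 15 14 13 19 18 17 6 12
j=10: 6≤12, i=3, swap(3,10) ⇒ 4 10 8 6 15 14 13 19 18 17 16 12
swap(4,11) ⇒ 4 10 8 6 12 14 13 19 18 17 16 15; return 4
p = 4; k-1 = 6 > 4 ⇒ right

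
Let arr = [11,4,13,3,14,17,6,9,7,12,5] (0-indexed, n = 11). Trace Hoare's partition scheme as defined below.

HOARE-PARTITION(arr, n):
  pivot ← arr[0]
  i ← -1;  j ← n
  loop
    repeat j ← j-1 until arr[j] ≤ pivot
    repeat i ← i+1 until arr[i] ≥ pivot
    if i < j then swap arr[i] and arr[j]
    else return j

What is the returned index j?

5

pivot = arr[0] = 11; i = -1, j = 11
j→10 (arr[10]=5≤11), i→0 (arr[0]=11≥11); i<j, swap → [5,4,13,3,14,17,6,9,7,12,11]
j→8 (arr[8]=7≤11), i→2 (arr[2]=13≥11); i<j, swap → [5,4,7,3,14,17,6,9,13,12,11]
j→7 (arr[7]=9≤11), i→4 (arr[4]=14≥11); i<j, swap → [5,4,7,3,9,17,6,14,13,12,11]
j→6 (arr[6]=6≤11), i→5 (arr[5]=17≥11); i<j, swap → [5,4,7,3,9,6,17,14,13,12,11]
j→5, i→6; i≥j, return j=5. arr = [5,4,7,3,9,6,17,14,13,12,11]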